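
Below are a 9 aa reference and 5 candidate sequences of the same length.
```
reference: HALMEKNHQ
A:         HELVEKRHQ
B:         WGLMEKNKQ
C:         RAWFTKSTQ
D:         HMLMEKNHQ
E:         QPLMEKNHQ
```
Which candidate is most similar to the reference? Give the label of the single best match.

A differs at 3 positions; B differs at 3 positions; C differs at 6 positions; D differs at 1 position; E differs at 2 positions. The closest is D.

D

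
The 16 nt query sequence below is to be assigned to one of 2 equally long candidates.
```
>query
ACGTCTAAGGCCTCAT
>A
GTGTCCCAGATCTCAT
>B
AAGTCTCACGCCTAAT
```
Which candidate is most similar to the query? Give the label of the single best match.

A differs at 6 bases; B differs at 4 bases. The closest is B.

B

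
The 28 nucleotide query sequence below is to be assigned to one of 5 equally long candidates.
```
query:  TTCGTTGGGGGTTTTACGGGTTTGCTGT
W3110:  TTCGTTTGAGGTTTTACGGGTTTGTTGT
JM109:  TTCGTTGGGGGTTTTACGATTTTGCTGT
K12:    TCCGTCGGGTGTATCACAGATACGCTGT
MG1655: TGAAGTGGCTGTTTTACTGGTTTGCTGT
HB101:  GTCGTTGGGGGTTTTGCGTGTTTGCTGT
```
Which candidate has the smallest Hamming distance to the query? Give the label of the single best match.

JM109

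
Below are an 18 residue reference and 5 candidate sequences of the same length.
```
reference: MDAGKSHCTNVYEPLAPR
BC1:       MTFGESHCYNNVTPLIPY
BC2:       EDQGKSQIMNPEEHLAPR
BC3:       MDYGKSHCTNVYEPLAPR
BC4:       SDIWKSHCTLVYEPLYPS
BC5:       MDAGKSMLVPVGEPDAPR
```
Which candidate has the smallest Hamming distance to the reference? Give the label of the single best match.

BC3

BC1 differs at 9 positions; BC2 differs at 8 positions; BC3 differs at 1 position; BC4 differs at 6 positions; BC5 differs at 6 positions. The closest is BC3.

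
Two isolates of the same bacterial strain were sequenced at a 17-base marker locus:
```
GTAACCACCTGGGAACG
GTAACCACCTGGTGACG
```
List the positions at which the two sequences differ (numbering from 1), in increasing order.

13, 14

Differences at position 13 (G→T), position 14 (A→G).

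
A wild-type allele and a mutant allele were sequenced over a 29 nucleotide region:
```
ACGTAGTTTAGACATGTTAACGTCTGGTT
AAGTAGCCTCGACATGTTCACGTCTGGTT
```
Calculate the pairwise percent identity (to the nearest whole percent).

Mismatches at positions 2, 7, 8, 10, 19 (1-based): 5 of 29.
Identical positions: 24/29 = 82.76% → 83%.

83%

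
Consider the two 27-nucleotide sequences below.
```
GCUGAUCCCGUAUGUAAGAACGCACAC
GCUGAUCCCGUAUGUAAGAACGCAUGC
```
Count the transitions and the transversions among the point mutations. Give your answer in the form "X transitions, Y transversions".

2 transitions, 0 transversions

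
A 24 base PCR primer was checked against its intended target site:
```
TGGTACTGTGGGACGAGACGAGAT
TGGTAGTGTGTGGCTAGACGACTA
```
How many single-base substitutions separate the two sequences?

7

The sequences differ at bases 6, 11, 13, 15, 22, 23, 24 (1-based) — 7 in total.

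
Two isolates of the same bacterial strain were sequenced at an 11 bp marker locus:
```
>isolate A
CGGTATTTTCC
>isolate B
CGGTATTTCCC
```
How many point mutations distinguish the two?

1

Comparing position by position, 1 position differs: 9 (T/C).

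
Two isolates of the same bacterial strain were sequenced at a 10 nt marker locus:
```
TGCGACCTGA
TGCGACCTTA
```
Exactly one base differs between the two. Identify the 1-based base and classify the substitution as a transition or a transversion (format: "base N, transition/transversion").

base 9, transversion

Base 9 changes G→T. G is a purine and T is a pyrimidine, so this is a transversion.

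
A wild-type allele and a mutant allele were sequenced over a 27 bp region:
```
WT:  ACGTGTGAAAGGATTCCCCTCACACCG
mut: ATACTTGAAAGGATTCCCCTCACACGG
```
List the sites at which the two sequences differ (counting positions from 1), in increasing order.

Differences at site 2 (C→T), site 3 (G→A), site 4 (T→C), site 5 (G→T), site 26 (C→G).

2, 3, 4, 5, 26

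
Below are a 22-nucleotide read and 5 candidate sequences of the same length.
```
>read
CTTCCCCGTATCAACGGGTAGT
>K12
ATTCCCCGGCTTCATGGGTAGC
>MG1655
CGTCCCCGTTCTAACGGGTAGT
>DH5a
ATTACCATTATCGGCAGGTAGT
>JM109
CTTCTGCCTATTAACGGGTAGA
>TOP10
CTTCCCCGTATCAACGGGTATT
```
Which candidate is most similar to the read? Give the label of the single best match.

Hamming distances to read — K12: 7; MG1655: 4; DH5a: 7; JM109: 5; TOP10: 1.
Smallest is TOP10 with 1 mismatch.

TOP10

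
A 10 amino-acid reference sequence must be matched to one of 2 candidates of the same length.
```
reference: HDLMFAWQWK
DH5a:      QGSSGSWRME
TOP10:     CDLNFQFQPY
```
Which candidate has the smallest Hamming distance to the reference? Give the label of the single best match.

TOP10

Hamming distances to reference — DH5a: 9; TOP10: 6.
Smallest is TOP10 with 6 mismatches.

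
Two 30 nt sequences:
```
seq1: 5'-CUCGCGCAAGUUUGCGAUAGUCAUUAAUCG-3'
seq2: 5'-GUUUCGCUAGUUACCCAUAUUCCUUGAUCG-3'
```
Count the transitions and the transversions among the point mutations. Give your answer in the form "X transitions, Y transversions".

2 transitions, 8 transversions

Mismatches (1-based):
position 1: C→G (pyrimidine→purine, transversion)
position 3: C→U (pyrimidine→pyrimidine, transition)
position 4: G→U (purine→pyrimidine, transversion)
position 8: A→U (purine→pyrimidine, transversion)
position 13: U→A (pyrimidine→purine, transversion)
position 14: G→C (purine→pyrimidine, transversion)
position 16: G→C (purine→pyrimidine, transversion)
position 20: G→U (purine→pyrimidine, transversion)
position 23: A→C (purine→pyrimidine, transversion)
position 26: A→G (purine→purine, transition)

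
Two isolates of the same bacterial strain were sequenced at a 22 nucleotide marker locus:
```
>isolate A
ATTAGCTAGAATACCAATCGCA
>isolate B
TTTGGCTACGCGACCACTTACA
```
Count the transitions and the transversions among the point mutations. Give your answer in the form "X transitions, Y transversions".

4 transitions, 5 transversions

Transitions (purine↔purine or pyrimidine↔pyrimidine): 4 A→G, 10 A→G, 19 C→T, 20 G→A.
Transversions (purine↔pyrimidine): 1 A→T, 9 G→C, 11 A→C, 12 T→G, 17 A→C.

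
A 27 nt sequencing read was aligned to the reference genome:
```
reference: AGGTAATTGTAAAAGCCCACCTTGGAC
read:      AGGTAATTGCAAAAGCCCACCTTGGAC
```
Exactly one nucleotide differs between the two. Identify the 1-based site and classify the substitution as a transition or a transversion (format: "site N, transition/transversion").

The sequences differ only at site 10: T→C (pyrimidine→pyrimidine), a transition.

site 10, transition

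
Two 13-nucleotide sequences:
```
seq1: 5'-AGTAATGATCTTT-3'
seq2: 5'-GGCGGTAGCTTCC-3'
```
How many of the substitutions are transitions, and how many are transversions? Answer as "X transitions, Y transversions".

Mismatches (1-based):
position 1: A→G (purine→purine, transition)
position 3: T→C (pyrimidine→pyrimidine, transition)
position 4: A→G (purine→purine, transition)
position 5: A→G (purine→purine, transition)
position 7: G→A (purine→purine, transition)
position 8: A→G (purine→purine, transition)
position 9: T→C (pyrimidine→pyrimidine, transition)
position 10: C→T (pyrimidine→pyrimidine, transition)
position 12: T→C (pyrimidine→pyrimidine, transition)
position 13: T→C (pyrimidine→pyrimidine, transition)

10 transitions, 0 transversions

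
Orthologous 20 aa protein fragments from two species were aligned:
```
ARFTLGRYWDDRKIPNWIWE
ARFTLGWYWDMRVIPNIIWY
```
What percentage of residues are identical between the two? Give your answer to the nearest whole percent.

5 positions differ (7, 11, 13, 17, 20), so 15 of 20 match: 15/20 = 75%.

75%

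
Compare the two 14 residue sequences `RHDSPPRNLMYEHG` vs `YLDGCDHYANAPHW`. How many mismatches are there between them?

12

Comparing position by position, 12 residues differ: 1 (R/Y), 2 (H/L), 4 (S/G), 5 (P/C), 6 (P/D), 7 (R/H), 8 (N/Y), 9 (L/A), 10 (M/N), 11 (Y/A), 12 (E/P), 14 (G/W).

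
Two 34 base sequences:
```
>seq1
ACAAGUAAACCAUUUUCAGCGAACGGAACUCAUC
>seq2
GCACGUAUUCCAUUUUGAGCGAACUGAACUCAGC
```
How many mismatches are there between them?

7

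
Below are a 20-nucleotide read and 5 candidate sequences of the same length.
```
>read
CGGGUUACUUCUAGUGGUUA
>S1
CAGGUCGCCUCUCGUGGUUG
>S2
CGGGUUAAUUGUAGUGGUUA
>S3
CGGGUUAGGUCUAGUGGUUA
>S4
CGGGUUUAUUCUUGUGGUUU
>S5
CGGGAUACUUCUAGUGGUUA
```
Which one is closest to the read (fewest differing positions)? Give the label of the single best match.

S5

Hamming distances to read — S1: 6; S2: 2; S3: 2; S4: 4; S5: 1.
Smallest is S5 with 1 mismatch.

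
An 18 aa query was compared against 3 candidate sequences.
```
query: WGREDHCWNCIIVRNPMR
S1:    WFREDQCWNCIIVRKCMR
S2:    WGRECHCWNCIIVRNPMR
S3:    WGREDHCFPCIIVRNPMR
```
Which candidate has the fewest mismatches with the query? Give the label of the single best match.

S2

S1 differs at 4 residues; S2 differs at 1 residue; S3 differs at 2 residues. The closest is S2.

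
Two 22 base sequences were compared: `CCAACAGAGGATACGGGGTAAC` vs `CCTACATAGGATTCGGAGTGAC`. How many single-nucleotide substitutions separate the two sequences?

Comparing position by position, 5 positions differ: 3 (A/T), 7 (G/T), 13 (A/T), 17 (G/A), 20 (A/G).

5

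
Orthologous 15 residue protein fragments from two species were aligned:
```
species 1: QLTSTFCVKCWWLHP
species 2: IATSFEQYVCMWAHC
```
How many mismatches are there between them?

Comparing position by position, 10 positions differ: 1 (Q/I), 2 (L/A), 5 (T/F), 6 (F/E), 7 (C/Q), 8 (V/Y), 9 (K/V), 11 (W/M), 13 (L/A), 15 (P/C).

10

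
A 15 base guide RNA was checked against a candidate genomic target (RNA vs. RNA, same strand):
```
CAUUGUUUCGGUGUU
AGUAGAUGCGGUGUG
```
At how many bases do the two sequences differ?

Comparing position by position, 6 bases differ: 1 (C/A), 2 (A/G), 4 (U/A), 6 (U/A), 8 (U/G), 15 (U/G).

6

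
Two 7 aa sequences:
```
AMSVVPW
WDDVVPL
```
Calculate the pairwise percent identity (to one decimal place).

42.9%

Mismatches at positions 1, 2, 3, 7 (1-based): 4 of 7.
Identical positions: 3/7 = 42.86% → 42.9%.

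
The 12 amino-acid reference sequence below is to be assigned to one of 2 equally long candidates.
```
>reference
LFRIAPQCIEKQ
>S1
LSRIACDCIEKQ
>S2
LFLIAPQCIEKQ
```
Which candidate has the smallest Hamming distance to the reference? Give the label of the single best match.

S1 differs at 3 residues; S2 differs at 1 residue. The closest is S2.

S2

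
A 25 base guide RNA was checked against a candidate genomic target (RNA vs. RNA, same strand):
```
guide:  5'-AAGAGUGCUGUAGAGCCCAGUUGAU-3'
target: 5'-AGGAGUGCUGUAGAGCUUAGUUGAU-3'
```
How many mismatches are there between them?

Comparing position by position, 3 positions differ: 2 (A/G), 17 (C/U), 18 (C/U).

3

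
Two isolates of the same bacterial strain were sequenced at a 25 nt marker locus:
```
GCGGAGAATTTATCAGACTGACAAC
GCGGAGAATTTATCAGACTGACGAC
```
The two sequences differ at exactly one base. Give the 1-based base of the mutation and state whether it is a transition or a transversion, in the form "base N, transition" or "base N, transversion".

Base 23 changes A→G. A is a purine and G is a purine, so this is a transition.

base 23, transition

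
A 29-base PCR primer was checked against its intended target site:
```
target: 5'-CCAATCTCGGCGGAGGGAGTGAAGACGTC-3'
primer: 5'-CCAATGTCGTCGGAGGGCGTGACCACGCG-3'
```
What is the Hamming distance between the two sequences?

7

Comparing position by position, 7 bases differ: 6 (C/G), 10 (G/T), 18 (A/C), 23 (A/C), 24 (G/C), 28 (T/C), 29 (C/G).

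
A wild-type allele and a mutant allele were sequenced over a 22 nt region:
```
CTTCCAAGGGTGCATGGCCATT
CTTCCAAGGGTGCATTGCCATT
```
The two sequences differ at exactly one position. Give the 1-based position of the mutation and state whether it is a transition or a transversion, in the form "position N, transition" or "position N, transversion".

Position 16 changes G→T. G is a purine and T is a pyrimidine, so this is a transversion.

position 16, transversion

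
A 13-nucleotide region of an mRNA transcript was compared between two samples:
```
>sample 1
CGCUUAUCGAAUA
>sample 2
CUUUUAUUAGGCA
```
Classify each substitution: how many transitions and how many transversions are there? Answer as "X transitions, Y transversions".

Mismatches (1-based):
base 2: G→U (purine→pyrimidine, transversion)
base 3: C→U (pyrimidine→pyrimidine, transition)
base 8: C→U (pyrimidine→pyrimidine, transition)
base 9: G→A (purine→purine, transition)
base 10: A→G (purine→purine, transition)
base 11: A→G (purine→purine, transition)
base 12: U→C (pyrimidine→pyrimidine, transition)

6 transitions, 1 transversion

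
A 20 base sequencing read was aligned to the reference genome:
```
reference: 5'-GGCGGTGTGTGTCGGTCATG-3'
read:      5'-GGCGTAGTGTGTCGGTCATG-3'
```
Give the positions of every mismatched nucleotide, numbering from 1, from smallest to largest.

Differences at position 5 (G→T), position 6 (T→A).

5, 6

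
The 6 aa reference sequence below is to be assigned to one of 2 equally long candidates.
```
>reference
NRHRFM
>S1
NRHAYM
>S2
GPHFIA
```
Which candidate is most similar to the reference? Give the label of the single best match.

S1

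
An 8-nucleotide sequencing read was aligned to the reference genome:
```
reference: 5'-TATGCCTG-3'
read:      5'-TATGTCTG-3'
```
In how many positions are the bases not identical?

1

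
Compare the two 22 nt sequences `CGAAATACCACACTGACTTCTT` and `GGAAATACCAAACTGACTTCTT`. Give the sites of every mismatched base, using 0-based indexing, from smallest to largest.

Differences at site 0 (C→G), site 10 (C→A).

0, 10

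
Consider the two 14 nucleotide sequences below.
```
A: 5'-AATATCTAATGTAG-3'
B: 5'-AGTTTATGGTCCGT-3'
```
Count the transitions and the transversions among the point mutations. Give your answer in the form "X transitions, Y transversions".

5 transitions, 4 transversions

Mismatches (1-based):
position 2: A→G (purine→purine, transition)
position 4: A→T (purine→pyrimidine, transversion)
position 6: C→A (pyrimidine→purine, transversion)
position 8: A→G (purine→purine, transition)
position 9: A→G (purine→purine, transition)
position 11: G→C (purine→pyrimidine, transversion)
position 12: T→C (pyrimidine→pyrimidine, transition)
position 13: A→G (purine→purine, transition)
position 14: G→T (purine→pyrimidine, transversion)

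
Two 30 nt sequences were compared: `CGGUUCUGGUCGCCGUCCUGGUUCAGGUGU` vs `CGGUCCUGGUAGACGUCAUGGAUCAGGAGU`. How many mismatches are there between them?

Comparing position by position, 6 bases differ: 5 (U/C), 11 (C/A), 13 (C/A), 18 (C/A), 22 (U/A), 28 (U/A).

6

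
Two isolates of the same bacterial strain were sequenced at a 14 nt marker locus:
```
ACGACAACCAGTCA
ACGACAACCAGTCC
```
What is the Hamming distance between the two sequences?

1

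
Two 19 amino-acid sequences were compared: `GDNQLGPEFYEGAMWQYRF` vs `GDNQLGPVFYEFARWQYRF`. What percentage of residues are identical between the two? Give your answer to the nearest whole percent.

84%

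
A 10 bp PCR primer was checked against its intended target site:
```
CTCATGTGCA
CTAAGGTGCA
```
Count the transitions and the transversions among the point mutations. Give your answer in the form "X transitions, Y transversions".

0 transitions, 2 transversions

Mismatches (1-based):
base 3: C→A (pyrimidine→purine, transversion)
base 5: T→G (pyrimidine→purine, transversion)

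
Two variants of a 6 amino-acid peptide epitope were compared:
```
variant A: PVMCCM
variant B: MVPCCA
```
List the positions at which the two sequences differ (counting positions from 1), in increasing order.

1, 3, 6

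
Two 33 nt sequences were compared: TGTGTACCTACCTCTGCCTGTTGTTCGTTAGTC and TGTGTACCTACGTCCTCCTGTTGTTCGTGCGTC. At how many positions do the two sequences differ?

Comparing position by position, 5 positions differ: 12 (C/G), 15 (T/C), 16 (G/T), 29 (T/G), 30 (A/C).

5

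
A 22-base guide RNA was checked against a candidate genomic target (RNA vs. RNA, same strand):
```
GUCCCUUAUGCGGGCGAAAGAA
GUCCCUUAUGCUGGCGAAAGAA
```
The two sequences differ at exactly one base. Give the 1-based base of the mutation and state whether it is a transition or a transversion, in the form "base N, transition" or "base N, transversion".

base 12, transversion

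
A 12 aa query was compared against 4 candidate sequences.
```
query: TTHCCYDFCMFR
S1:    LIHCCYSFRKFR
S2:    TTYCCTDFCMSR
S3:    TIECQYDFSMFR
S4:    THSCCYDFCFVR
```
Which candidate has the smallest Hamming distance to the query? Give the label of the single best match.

S2

S1 differs at 5 positions; S2 differs at 3 positions; S3 differs at 4 positions; S4 differs at 4 positions. The closest is S2.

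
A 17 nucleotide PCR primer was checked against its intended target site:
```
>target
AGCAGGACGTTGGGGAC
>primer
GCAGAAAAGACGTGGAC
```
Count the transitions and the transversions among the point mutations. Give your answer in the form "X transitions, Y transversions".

5 transitions, 5 transversions

Mismatches (1-based):
position 1: A→G (purine→purine, transition)
position 2: G→C (purine→pyrimidine, transversion)
position 3: C→A (pyrimidine→purine, transversion)
position 4: A→G (purine→purine, transition)
position 5: G→A (purine→purine, transition)
position 6: G→A (purine→purine, transition)
position 8: C→A (pyrimidine→purine, transversion)
position 10: T→A (pyrimidine→purine, transversion)
position 11: T→C (pyrimidine→pyrimidine, transition)
position 13: G→T (purine→pyrimidine, transversion)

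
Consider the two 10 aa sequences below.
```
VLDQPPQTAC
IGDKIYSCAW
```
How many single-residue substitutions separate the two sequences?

8

Comparing position by position, 8 residues differ: 1 (V/I), 2 (L/G), 4 (Q/K), 5 (P/I), 6 (P/Y), 7 (Q/S), 8 (T/C), 10 (C/W).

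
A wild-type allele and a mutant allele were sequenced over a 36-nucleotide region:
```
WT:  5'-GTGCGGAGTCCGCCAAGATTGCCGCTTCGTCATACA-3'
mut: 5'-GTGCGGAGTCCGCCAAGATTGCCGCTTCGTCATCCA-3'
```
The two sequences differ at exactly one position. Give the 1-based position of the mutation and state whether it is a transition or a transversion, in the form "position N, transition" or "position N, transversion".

position 34, transversion

The sequences differ only at position 34: A→C (purine→pyrimidine), a transversion.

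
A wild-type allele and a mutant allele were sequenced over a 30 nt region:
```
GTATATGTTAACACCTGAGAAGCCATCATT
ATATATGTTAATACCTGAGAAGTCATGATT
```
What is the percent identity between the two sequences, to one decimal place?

4 positions differ (1, 12, 23, 27), so 26 of 30 match: 26/30 = 86.67%.

86.7%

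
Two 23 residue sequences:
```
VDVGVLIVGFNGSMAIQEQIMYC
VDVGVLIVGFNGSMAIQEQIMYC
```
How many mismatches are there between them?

The two sequences are identical at every position.

0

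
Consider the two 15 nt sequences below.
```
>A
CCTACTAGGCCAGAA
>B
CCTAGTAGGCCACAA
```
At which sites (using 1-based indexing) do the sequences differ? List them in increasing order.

5, 13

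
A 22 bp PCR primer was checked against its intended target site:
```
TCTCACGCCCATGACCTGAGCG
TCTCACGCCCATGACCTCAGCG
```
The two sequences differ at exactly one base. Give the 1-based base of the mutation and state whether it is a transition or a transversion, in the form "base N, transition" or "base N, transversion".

base 18, transversion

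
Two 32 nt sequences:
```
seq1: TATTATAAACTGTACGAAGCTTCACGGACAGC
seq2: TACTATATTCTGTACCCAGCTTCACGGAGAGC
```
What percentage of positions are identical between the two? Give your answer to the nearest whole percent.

81%

6 positions differ (3, 8, 9, 16, 17, 29), so 26 of 32 match: 26/32 = 81.25%.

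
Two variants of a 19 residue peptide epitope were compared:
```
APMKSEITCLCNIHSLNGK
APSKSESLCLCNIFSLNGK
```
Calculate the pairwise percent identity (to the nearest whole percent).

79%

Mismatches at positions 3, 7, 8, 14 (1-based): 4 of 19.
Identical positions: 15/19 = 78.95% → 79%.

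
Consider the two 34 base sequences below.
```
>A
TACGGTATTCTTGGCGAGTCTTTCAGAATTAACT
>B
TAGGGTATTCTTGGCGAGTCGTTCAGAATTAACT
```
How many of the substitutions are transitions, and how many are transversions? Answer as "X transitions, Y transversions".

0 transitions, 2 transversions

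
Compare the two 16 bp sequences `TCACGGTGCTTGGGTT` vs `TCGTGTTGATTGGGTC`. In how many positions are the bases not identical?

5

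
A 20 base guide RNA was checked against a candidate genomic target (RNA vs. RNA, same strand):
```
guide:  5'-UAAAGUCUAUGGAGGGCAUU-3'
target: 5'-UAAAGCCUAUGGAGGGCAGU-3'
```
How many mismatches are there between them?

2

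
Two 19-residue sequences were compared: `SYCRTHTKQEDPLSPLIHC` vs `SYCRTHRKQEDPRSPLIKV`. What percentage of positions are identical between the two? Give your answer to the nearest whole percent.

Mismatches at positions 7, 13, 18, 19 (1-based): 4 of 19.
Identical positions: 15/19 = 78.95% → 79%.

79%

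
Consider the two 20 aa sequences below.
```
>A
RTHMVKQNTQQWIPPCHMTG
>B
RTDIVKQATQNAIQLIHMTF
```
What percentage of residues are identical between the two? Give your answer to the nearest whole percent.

9 positions differ (3, 4, 8, 11, 12, 14, 15, 16, 20), so 11 of 20 match: 11/20 = 55%.

55%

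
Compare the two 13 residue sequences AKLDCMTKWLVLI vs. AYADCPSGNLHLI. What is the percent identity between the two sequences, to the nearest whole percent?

Mismatches at positions 2, 3, 6, 7, 8, 9, 11 (1-based): 7 of 13.
Identical positions: 6/13 = 46.15% → 46%.

46%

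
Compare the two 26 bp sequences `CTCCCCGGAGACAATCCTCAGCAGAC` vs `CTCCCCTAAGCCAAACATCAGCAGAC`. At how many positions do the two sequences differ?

5

Mismatches (1-based): position 7: G→T; position 8: G→A; position 11: A→C; position 15: T→A; position 17: C→A.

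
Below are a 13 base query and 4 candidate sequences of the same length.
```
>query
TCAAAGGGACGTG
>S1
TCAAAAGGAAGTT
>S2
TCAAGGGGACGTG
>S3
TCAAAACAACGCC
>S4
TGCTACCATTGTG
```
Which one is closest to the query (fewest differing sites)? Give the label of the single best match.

S1 differs at 3 sites; S2 differs at 1 site; S3 differs at 5 sites; S4 differs at 8 sites. The closest is S2.

S2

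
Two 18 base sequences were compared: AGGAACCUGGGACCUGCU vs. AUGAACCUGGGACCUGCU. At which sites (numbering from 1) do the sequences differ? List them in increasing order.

2

Differences at site 2 (G→U).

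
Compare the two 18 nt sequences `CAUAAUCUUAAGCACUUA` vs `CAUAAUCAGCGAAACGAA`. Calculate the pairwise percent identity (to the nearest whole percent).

Mismatches at positions 8, 9, 10, 11, 12, 13, 16, 17 (1-based): 8 of 18.
Identical positions: 10/18 = 55.56% → 56%.

56%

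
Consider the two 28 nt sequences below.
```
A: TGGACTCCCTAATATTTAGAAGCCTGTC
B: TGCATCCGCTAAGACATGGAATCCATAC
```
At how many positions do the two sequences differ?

12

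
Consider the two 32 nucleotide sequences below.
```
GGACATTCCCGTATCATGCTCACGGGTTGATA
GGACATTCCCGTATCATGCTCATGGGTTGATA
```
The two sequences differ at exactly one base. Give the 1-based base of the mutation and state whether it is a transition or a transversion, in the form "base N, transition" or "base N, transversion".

The sequences differ only at base 23: C→T (pyrimidine→pyrimidine), a transition.

base 23, transition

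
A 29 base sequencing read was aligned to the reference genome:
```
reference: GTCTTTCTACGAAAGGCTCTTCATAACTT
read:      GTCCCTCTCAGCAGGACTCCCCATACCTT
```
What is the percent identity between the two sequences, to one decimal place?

65.5%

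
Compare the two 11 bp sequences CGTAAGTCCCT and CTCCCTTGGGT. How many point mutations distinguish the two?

Comparing position by position, 8 positions differ: 2 (G/T), 3 (T/C), 4 (A/C), 5 (A/C), 6 (G/T), 8 (C/G), 9 (C/G), 10 (C/G).

8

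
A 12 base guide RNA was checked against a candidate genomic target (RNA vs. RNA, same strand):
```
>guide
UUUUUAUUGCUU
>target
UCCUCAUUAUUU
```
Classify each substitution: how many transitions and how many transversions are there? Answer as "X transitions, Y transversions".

Transitions (purine↔purine or pyrimidine↔pyrimidine): 2 U→C, 3 U→C, 5 U→C, 9 G→A, 10 C→U.
Transversions (purine↔pyrimidine): none.

5 transitions, 0 transversions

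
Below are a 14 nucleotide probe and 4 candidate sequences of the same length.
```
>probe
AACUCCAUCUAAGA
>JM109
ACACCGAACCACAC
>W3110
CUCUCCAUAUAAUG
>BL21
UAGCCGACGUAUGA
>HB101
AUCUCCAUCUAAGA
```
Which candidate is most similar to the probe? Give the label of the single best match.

JM109 differs at 9 bases; W3110 differs at 5 bases; BL21 differs at 7 bases; HB101 differs at 1 base. The closest is HB101.

HB101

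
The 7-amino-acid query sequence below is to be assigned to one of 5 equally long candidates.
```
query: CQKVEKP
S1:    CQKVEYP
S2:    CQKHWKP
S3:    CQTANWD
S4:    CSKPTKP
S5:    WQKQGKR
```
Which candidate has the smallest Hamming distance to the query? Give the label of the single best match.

Hamming distances to query — S1: 1; S2: 2; S3: 5; S4: 3; S5: 4.
Smallest is S1 with 1 mismatch.

S1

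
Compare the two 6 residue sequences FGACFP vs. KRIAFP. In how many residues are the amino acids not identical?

Mismatches (1-based): residue 1: F→K; residue 2: G→R; residue 3: A→I; residue 4: C→A.

4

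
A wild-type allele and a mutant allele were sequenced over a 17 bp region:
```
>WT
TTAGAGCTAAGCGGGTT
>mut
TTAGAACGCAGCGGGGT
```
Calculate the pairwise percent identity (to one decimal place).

4 positions differ (6, 8, 9, 16), so 13 of 17 match: 13/17 = 76.47%.

76.5%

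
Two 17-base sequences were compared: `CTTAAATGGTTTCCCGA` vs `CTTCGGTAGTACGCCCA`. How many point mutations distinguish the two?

The sequences differ at bases 4, 5, 6, 8, 11, 12, 13, 16 (1-based) — 8 in total.

8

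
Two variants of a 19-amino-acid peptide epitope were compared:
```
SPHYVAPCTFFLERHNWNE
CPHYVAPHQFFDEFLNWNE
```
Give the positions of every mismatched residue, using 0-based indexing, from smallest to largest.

0, 7, 8, 11, 13, 14

Differences at position 0 (S→C), position 7 (C→H), position 8 (T→Q), position 11 (L→D), position 13 (R→F), position 14 (H→L).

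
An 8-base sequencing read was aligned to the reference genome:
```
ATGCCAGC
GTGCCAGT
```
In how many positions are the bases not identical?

2

Comparing position by position, 2 positions differ: 1 (A/G), 8 (C/T).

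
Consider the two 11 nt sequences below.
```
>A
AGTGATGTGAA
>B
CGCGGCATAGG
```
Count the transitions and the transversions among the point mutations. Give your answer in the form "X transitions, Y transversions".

7 transitions, 1 transversion

Mismatches (1-based):
base 1: A→C (purine→pyrimidine, transversion)
base 3: T→C (pyrimidine→pyrimidine, transition)
base 5: A→G (purine→purine, transition)
base 6: T→C (pyrimidine→pyrimidine, transition)
base 7: G→A (purine→purine, transition)
base 9: G→A (purine→purine, transition)
base 10: A→G (purine→purine, transition)
base 11: A→G (purine→purine, transition)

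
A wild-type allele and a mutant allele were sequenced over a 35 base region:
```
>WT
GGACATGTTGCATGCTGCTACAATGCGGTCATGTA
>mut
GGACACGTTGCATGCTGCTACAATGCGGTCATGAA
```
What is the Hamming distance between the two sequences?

Comparing position by position, 2 bases differ: 6 (T/C), 34 (T/A).

2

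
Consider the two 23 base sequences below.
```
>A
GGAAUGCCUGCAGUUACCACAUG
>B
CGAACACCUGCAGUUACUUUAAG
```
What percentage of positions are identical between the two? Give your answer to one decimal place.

69.6%

7 positions differ (1, 5, 6, 18, 19, 20, 22), so 16 of 23 match: 16/23 = 69.57%.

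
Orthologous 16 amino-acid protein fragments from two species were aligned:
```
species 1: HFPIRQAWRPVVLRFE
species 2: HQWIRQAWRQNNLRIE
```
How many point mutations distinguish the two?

6

Comparing position by position, 6 residues differ: 2 (F/Q), 3 (P/W), 10 (P/Q), 11 (V/N), 12 (V/N), 15 (F/I).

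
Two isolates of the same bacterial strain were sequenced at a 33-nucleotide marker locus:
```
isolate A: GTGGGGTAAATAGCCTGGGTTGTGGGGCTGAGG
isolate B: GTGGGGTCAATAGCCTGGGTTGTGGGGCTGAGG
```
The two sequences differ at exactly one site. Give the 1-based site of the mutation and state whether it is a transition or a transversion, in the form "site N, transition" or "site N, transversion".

Site 8 changes A→C. A is a purine and C is a pyrimidine, so this is a transversion.

site 8, transversion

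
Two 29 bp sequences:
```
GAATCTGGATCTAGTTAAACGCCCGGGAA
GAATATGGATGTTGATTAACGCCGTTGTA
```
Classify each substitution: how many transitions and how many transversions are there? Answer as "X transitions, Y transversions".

0 transitions, 9 transversions

Transitions (purine↔purine or pyrimidine↔pyrimidine): none.
Transversions (purine↔pyrimidine): 5 C→A, 11 C→G, 13 A→T, 15 T→A, 17 A→T, 24 C→G, 25 G→T, 26 G→T, 28 A→T.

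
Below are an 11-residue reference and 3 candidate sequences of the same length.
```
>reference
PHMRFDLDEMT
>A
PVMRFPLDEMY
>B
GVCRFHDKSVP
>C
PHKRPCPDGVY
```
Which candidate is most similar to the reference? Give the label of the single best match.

A

A differs at 3 positions; B differs at 9 positions; C differs at 7 positions. The closest is A.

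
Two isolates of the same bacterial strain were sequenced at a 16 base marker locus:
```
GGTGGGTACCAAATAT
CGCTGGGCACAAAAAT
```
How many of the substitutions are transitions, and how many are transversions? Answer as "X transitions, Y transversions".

1 transition, 6 transversions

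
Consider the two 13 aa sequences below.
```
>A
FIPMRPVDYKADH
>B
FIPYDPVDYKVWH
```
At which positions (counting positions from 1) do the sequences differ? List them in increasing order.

Scanning 1-based: 4: M/Y; 5: R/D; 11: A/V; 12: D/W.

4, 5, 11, 12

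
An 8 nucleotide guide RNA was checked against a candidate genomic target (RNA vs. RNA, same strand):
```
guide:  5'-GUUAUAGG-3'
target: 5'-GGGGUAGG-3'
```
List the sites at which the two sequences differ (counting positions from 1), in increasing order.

Scanning 1-based: 2: U/G; 3: U/G; 4: A/G.

2, 3, 4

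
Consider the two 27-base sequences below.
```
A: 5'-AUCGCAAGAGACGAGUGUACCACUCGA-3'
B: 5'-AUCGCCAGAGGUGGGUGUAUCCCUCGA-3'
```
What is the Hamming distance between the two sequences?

6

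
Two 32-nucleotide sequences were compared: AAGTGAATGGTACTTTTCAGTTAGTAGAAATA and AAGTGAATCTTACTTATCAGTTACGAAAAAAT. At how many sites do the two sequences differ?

Comparing position by position, 8 sites differ: 9 (G/C), 10 (G/T), 16 (T/A), 24 (G/C), 25 (T/G), 27 (G/A), 31 (T/A), 32 (A/T).

8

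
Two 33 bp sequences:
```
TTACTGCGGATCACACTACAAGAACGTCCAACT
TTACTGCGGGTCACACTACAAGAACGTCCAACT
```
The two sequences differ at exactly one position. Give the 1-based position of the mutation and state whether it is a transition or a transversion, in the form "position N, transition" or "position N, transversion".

The sequences differ only at position 10: A→G (purine→purine), a transition.

position 10, transition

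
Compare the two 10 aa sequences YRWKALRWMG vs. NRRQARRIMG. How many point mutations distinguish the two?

The sequences differ at positions 1, 3, 4, 6, 8 (1-based) — 5 in total.

5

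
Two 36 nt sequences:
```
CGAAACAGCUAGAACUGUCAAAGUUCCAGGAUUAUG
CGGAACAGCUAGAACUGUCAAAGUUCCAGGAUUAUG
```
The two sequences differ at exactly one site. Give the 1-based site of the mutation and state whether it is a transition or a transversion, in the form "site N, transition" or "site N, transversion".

site 3, transition

Site 3 changes A→G. A is a purine and G is a purine, so this is a transition.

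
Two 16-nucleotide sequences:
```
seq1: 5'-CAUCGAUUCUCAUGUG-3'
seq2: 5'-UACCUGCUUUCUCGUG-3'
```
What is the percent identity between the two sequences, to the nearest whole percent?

50%

8 positions differ (1, 3, 5, 6, 7, 9, 12, 13), so 8 of 16 match: 8/16 = 50%.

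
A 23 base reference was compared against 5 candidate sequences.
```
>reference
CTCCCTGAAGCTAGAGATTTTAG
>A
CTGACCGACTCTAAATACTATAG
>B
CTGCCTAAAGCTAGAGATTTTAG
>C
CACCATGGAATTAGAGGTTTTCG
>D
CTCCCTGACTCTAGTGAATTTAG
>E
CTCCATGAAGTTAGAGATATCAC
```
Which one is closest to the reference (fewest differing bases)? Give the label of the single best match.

A differs at 9 bases; B differs at 2 bases; C differs at 7 bases; D differs at 4 bases; E differs at 5 bases. The closest is B.

B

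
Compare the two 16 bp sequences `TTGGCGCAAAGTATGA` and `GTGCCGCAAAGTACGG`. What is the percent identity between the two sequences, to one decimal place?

75.0%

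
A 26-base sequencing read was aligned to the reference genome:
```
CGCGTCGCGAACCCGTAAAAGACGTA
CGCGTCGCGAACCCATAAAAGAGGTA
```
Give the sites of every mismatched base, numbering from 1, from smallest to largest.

15, 23

Differences at site 15 (G→A), site 23 (C→G).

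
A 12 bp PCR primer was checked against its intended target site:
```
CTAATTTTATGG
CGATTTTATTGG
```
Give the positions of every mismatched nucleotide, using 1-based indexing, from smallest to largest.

2, 4, 8, 9

Differences at position 2 (T→G), position 4 (A→T), position 8 (T→A), position 9 (A→T).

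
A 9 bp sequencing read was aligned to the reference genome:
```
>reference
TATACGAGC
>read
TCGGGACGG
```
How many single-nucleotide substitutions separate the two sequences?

7

Mismatches (1-based): site 2: A→C; site 3: T→G; site 4: A→G; site 5: C→G; site 6: G→A; site 7: A→C; site 9: C→G.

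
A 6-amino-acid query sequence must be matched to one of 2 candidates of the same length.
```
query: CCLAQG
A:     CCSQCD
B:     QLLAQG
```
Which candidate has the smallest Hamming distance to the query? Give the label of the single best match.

B

Hamming distances to query — A: 4; B: 2.
Smallest is B with 2 mismatches.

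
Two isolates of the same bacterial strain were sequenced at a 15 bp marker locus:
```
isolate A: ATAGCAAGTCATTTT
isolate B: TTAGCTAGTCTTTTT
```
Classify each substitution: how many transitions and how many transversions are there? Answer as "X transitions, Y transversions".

Transitions (purine↔purine or pyrimidine↔pyrimidine): none.
Transversions (purine↔pyrimidine): 1 A→T, 6 A→T, 11 A→T.

0 transitions, 3 transversions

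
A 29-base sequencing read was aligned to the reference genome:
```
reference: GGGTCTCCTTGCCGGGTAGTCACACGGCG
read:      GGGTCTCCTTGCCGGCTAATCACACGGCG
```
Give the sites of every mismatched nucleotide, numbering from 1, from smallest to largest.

Differences at site 16 (G→C), site 19 (G→A).

16, 19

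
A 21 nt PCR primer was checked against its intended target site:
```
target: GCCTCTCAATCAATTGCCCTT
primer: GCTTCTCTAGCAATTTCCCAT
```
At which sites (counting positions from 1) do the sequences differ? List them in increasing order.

Scanning 1-based: 3: C/T; 8: A/T; 10: T/G; 16: G/T; 20: T/A.

3, 8, 10, 16, 20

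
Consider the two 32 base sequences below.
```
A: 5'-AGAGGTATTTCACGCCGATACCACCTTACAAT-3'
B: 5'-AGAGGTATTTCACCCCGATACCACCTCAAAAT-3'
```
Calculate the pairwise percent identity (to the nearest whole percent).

91%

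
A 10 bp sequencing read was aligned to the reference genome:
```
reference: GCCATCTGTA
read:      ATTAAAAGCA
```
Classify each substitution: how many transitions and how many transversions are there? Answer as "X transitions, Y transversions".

4 transitions, 3 transversions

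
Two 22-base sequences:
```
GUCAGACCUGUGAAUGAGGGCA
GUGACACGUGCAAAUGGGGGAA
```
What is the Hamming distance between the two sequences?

7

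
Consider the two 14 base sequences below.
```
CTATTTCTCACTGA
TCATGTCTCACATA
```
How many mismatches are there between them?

Comparing position by position, 5 positions differ: 1 (C/T), 2 (T/C), 5 (T/G), 12 (T/A), 13 (G/T).

5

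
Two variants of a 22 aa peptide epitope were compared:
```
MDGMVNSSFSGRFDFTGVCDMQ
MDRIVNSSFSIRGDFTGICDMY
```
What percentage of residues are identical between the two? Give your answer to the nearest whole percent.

6 positions differ (3, 4, 11, 13, 18, 22), so 16 of 22 match: 16/22 = 72.73%.

73%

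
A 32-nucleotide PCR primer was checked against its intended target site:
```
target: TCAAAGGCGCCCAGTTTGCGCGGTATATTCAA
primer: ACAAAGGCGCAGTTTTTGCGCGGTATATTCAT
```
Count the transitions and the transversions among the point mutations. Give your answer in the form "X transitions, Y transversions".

0 transitions, 6 transversions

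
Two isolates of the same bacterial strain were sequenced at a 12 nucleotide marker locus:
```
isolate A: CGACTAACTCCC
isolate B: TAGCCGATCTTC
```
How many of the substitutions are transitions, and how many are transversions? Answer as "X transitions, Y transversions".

9 transitions, 0 transversions

Mismatches (1-based):
position 1: C→T (pyrimidine→pyrimidine, transition)
position 2: G→A (purine→purine, transition)
position 3: A→G (purine→purine, transition)
position 5: T→C (pyrimidine→pyrimidine, transition)
position 6: A→G (purine→purine, transition)
position 8: C→T (pyrimidine→pyrimidine, transition)
position 9: T→C (pyrimidine→pyrimidine, transition)
position 10: C→T (pyrimidine→pyrimidine, transition)
position 11: C→T (pyrimidine→pyrimidine, transition)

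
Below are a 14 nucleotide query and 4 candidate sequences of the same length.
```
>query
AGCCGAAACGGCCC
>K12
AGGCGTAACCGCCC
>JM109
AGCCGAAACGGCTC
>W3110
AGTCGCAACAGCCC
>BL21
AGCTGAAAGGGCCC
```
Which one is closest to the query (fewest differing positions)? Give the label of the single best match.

JM109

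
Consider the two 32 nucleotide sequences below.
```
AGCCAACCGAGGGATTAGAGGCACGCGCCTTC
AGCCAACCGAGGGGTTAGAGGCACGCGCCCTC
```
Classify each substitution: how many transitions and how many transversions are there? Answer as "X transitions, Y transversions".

2 transitions, 0 transversions

Mismatches (1-based):
base 14: A→G (purine→purine, transition)
base 30: T→C (pyrimidine→pyrimidine, transition)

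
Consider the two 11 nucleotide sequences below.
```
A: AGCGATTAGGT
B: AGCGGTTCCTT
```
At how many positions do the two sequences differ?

The sequences differ at positions 5, 8, 9, 10 (1-based) — 4 in total.

4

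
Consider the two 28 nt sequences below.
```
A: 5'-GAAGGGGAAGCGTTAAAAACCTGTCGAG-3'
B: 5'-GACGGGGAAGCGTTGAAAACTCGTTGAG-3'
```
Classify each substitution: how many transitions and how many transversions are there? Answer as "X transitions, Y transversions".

4 transitions, 1 transversion

Transitions (purine↔purine or pyrimidine↔pyrimidine): 15 A→G, 21 C→T, 22 T→C, 25 C→T.
Transversions (purine↔pyrimidine): 3 A→C.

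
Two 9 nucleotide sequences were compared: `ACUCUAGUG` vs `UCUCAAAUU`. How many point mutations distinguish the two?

4

Mismatches (1-based): position 1: A→U; position 5: U→A; position 7: G→A; position 9: G→U.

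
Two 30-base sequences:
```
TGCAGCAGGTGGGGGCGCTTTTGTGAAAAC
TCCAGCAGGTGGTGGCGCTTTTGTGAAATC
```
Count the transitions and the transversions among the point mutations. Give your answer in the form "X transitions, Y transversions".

0 transitions, 3 transversions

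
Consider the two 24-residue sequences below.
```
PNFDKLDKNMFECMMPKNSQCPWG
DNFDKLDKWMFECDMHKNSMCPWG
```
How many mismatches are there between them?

Comparing position by position, 5 positions differ: 1 (P/D), 9 (N/W), 14 (M/D), 16 (P/H), 20 (Q/M).

5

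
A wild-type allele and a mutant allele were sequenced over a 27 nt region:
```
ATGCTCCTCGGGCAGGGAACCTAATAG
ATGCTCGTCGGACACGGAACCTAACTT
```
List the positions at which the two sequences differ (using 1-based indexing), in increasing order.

Differences at position 7 (C→G), position 12 (G→A), position 15 (G→C), position 25 (T→C), position 26 (A→T), position 27 (G→T).

7, 12, 15, 25, 26, 27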